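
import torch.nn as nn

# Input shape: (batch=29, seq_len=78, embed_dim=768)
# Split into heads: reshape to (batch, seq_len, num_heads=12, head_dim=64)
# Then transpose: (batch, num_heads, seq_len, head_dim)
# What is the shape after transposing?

Input shape: (29, 78, 768)
  -> after reshape: (29, 78, 12, 64)
Output shape: (29, 12, 78, 64)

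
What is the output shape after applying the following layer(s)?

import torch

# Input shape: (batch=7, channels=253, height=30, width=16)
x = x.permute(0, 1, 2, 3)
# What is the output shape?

Input shape: (7, 253, 30, 16)
Output shape: (7, 253, 30, 16)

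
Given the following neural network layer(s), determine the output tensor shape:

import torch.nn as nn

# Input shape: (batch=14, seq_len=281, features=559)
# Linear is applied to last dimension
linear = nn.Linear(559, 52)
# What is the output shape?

Input shape: (14, 281, 559)
Output shape: (14, 281, 52)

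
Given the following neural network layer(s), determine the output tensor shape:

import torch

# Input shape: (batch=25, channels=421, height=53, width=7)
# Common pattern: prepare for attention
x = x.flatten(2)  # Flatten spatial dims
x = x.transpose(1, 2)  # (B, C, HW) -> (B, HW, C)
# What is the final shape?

Input shape: (25, 421, 53, 7)
  -> after flatten(2): (25, 421, 371)
Output shape: (25, 371, 421)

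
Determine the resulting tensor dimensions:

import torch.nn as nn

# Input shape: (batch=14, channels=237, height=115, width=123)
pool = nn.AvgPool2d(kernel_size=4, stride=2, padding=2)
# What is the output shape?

Input shape: (14, 237, 115, 123)
Output shape: (14, 237, 58, 62)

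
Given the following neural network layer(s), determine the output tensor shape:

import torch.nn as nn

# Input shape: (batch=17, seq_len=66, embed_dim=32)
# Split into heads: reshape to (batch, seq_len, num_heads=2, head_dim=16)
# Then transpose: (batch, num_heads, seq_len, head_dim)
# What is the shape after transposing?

Input shape: (17, 66, 32)
  -> after reshape: (17, 66, 2, 16)
Output shape: (17, 2, 66, 16)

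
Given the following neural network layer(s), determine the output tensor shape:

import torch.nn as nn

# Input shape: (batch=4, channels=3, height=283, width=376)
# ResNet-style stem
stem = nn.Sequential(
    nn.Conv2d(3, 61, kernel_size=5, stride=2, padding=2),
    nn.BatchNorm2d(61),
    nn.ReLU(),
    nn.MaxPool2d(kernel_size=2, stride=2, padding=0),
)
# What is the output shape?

Input shape: (4, 3, 283, 376)
  -> after Conv2d 5x5 stride=2: (4, 61, 142, 188)
Output shape: (4, 61, 71, 94)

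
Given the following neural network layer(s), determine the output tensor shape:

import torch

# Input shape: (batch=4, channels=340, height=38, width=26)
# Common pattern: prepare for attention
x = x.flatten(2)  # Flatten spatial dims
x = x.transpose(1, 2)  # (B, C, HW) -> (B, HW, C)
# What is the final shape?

Input shape: (4, 340, 38, 26)
  -> after flatten(2): (4, 340, 988)
Output shape: (4, 988, 340)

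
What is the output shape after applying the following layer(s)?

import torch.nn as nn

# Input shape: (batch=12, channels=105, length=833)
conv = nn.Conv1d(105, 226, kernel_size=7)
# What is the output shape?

Input shape: (12, 105, 833)
Output shape: (12, 226, 827)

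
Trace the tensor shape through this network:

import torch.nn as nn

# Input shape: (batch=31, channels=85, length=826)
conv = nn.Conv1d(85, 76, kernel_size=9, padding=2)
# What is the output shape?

Input shape: (31, 85, 826)
Output shape: (31, 76, 822)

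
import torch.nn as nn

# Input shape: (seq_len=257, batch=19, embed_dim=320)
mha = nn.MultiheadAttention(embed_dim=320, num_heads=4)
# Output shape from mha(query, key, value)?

Input shape: (257, 19, 320)
Output shape: (257, 19, 320)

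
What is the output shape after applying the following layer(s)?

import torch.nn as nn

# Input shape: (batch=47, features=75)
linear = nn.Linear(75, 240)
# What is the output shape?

Input shape: (47, 75)
Output shape: (47, 240)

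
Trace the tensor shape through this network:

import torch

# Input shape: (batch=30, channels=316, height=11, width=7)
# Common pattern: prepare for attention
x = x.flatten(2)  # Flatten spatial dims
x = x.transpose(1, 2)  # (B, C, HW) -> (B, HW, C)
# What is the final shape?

Input shape: (30, 316, 11, 7)
  -> after flatten(2): (30, 316, 77)
Output shape: (30, 77, 316)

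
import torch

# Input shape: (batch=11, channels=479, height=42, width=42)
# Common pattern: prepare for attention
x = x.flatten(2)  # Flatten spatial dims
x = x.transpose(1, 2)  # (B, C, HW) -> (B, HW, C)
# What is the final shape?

Input shape: (11, 479, 42, 42)
  -> after flatten(2): (11, 479, 1764)
Output shape: (11, 1764, 479)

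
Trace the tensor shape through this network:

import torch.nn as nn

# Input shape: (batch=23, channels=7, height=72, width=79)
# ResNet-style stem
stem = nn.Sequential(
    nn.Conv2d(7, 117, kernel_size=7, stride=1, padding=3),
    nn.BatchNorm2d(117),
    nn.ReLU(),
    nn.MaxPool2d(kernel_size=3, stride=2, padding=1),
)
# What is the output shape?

Input shape: (23, 7, 72, 79)
  -> after Conv2d 7x7 stride=1: (23, 117, 72, 79)
Output shape: (23, 117, 36, 40)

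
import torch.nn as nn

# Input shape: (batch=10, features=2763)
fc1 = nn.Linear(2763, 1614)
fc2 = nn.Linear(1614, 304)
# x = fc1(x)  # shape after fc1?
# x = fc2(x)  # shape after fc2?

Input shape: (10, 2763)
  -> after fc1: (10, 1614)
Output shape: (10, 304)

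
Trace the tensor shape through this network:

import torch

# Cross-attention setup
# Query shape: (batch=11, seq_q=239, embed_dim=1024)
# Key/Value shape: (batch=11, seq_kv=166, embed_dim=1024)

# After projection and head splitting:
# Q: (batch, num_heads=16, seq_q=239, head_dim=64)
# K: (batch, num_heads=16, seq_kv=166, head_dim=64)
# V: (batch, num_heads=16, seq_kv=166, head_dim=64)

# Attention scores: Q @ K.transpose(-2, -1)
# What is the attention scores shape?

Input shape: (11, 239, 1024)
Output shape: (11, 16, 239, 166)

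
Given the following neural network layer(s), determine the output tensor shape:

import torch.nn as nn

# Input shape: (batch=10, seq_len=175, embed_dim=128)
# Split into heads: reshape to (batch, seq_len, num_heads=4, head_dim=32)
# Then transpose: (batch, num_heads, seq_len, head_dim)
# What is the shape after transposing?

Input shape: (10, 175, 128)
  -> after reshape: (10, 175, 4, 32)
Output shape: (10, 4, 175, 32)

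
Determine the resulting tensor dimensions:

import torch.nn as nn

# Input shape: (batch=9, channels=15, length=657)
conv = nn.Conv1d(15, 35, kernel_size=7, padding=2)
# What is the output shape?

Input shape: (9, 15, 657)
Output shape: (9, 35, 655)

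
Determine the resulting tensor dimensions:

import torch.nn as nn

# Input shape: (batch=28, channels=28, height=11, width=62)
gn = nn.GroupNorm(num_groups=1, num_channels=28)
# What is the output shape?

Input shape: (28, 28, 11, 62)
Output shape: (28, 28, 11, 62)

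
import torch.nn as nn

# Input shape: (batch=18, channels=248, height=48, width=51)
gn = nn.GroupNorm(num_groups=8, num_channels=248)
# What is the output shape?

Input shape: (18, 248, 48, 51)
Output shape: (18, 248, 48, 51)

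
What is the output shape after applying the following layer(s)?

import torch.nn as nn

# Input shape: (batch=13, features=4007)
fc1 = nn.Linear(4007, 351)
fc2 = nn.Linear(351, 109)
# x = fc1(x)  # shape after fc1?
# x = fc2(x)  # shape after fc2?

Input shape: (13, 4007)
  -> after fc1: (13, 351)
Output shape: (13, 109)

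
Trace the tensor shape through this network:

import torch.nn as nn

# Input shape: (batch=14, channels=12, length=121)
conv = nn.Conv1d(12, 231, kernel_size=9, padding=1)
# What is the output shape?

Input shape: (14, 12, 121)
Output shape: (14, 231, 115)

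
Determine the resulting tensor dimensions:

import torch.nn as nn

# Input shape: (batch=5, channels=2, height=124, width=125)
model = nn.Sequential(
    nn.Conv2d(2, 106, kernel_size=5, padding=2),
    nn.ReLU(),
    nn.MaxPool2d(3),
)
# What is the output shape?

Input shape: (5, 2, 124, 125)
  -> after Conv2d: (5, 106, 124, 125)
  -> after ReLU: (5, 106, 124, 125)
Output shape: (5, 106, 41, 41)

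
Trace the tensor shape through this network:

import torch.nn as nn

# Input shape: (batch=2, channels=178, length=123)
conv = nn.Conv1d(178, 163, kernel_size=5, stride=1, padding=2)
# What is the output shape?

Input shape: (2, 178, 123)
Output shape: (2, 163, 123)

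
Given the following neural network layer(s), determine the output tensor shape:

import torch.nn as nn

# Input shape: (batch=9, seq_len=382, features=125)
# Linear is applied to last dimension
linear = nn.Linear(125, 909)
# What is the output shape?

Input shape: (9, 382, 125)
Output shape: (9, 382, 909)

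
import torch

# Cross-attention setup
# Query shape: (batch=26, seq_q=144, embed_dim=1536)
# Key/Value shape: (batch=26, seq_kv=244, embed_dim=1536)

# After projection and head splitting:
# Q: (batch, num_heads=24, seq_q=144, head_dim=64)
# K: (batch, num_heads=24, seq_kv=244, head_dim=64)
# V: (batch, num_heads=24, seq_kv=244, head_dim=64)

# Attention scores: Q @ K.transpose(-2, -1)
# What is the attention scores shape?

Input shape: (26, 144, 1536)
Output shape: (26, 24, 144, 244)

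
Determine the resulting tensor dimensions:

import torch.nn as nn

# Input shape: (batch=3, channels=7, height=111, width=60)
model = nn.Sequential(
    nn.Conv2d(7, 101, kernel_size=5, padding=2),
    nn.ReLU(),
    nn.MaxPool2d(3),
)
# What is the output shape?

Input shape: (3, 7, 111, 60)
  -> after Conv2d: (3, 101, 111, 60)
  -> after ReLU: (3, 101, 111, 60)
Output shape: (3, 101, 37, 20)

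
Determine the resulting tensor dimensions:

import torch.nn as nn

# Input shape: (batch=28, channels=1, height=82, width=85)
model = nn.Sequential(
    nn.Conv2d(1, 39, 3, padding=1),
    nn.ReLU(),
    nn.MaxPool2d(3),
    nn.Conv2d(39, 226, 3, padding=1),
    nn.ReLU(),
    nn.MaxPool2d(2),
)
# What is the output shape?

Input shape: (28, 1, 82, 85)
  -> after first Conv2d: (28, 39, 82, 85)
  -> after first MaxPool2d: (28, 39, 27, 28)
  -> after second Conv2d: (28, 226, 27, 28)
Output shape: (28, 226, 13, 14)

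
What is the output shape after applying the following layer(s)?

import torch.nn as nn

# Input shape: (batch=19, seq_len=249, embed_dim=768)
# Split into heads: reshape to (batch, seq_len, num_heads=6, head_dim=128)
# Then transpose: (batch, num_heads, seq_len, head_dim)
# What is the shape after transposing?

Input shape: (19, 249, 768)
  -> after reshape: (19, 249, 6, 128)
Output shape: (19, 6, 249, 128)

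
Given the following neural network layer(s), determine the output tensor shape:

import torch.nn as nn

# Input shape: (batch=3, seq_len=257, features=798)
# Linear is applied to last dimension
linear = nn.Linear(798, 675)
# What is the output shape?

Input shape: (3, 257, 798)
Output shape: (3, 257, 675)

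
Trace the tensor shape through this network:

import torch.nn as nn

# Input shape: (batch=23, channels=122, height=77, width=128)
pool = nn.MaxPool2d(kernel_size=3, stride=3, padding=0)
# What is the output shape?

Input shape: (23, 122, 77, 128)
Output shape: (23, 122, 25, 42)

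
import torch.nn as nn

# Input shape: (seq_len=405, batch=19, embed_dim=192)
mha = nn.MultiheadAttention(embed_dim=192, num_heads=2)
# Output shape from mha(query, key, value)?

Input shape: (405, 19, 192)
Output shape: (405, 19, 192)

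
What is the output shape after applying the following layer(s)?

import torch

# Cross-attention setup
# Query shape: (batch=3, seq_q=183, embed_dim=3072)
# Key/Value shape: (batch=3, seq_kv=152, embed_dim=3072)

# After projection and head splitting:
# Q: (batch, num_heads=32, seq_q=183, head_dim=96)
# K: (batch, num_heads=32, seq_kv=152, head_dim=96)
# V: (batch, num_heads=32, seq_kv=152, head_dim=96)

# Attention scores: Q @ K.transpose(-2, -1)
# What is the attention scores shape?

Input shape: (3, 183, 3072)
Output shape: (3, 32, 183, 152)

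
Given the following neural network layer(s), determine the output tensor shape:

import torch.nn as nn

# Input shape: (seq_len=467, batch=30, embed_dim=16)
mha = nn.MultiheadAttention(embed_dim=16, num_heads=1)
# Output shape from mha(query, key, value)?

Input shape: (467, 30, 16)
Output shape: (467, 30, 16)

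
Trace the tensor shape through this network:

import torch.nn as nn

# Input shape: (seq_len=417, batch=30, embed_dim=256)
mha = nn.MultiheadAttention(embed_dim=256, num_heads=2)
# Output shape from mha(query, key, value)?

Input shape: (417, 30, 256)
Output shape: (417, 30, 256)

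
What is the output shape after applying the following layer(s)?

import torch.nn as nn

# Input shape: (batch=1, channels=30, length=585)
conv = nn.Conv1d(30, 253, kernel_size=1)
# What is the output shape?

Input shape: (1, 30, 585)
Output shape: (1, 253, 585)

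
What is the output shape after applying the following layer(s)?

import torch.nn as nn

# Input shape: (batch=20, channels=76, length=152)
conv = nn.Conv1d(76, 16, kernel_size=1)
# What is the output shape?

Input shape: (20, 76, 152)
Output shape: (20, 16, 152)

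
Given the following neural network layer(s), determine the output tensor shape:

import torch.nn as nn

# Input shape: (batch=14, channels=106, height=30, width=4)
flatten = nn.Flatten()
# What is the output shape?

Input shape: (14, 106, 30, 4)
Output shape: (14, 12720)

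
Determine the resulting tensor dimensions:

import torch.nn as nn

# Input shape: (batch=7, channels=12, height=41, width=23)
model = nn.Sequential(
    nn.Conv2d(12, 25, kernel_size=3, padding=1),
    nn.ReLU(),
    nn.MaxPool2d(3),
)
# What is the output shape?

Input shape: (7, 12, 41, 23)
  -> after Conv2d: (7, 25, 41, 23)
  -> after ReLU: (7, 25, 41, 23)
Output shape: (7, 25, 13, 7)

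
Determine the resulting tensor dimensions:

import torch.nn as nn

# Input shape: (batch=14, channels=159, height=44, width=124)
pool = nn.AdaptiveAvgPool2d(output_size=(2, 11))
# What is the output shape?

Input shape: (14, 159, 44, 124)
Output shape: (14, 159, 2, 11)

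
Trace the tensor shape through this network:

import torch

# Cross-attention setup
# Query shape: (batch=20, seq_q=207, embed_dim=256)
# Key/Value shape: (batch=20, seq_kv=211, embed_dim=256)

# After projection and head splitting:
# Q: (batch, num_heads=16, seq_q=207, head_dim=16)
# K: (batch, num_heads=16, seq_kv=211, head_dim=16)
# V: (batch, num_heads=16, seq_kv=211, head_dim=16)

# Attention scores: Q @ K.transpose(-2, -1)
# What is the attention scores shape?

Input shape: (20, 207, 256)
Output shape: (20, 16, 207, 211)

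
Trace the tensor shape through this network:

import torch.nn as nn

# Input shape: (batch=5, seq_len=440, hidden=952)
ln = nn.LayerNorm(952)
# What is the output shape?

Input shape: (5, 440, 952)
Output shape: (5, 440, 952)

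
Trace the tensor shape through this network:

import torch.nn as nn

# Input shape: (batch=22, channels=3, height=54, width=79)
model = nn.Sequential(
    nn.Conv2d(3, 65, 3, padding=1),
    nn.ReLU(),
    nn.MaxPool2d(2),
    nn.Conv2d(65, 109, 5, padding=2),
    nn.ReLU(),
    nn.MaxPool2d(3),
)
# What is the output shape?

Input shape: (22, 3, 54, 79)
  -> after first Conv2d: (22, 65, 54, 79)
  -> after first MaxPool2d: (22, 65, 27, 39)
  -> after second Conv2d: (22, 109, 27, 39)
Output shape: (22, 109, 9, 13)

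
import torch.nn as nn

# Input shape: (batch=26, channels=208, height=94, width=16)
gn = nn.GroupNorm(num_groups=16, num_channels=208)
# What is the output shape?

Input shape: (26, 208, 94, 16)
Output shape: (26, 208, 94, 16)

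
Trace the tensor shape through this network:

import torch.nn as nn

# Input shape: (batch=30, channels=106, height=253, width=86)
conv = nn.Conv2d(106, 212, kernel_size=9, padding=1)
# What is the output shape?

Input shape: (30, 106, 253, 86)
Output shape: (30, 212, 247, 80)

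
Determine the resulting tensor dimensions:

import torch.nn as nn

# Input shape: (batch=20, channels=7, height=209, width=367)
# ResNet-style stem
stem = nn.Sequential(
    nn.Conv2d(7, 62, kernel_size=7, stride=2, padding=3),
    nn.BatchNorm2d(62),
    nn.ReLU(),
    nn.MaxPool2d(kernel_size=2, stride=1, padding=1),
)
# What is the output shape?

Input shape: (20, 7, 209, 367)
  -> after Conv2d 7x7 stride=2: (20, 62, 105, 184)
Output shape: (20, 62, 106, 185)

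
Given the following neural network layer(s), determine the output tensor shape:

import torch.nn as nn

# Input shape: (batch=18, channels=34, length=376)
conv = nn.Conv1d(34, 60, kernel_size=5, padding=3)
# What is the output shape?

Input shape: (18, 34, 376)
Output shape: (18, 60, 378)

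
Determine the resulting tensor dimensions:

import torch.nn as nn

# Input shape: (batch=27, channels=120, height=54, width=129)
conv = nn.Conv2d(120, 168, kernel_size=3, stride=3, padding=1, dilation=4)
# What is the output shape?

Input shape: (27, 120, 54, 129)
Output shape: (27, 168, 16, 41)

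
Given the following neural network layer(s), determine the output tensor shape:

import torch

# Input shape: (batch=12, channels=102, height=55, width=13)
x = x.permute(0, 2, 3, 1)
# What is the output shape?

Input shape: (12, 102, 55, 13)
Output shape: (12, 55, 13, 102)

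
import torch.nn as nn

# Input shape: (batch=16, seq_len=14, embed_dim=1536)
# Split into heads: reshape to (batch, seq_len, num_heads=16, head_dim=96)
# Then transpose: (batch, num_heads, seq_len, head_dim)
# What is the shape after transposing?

Input shape: (16, 14, 1536)
  -> after reshape: (16, 14, 16, 96)
Output shape: (16, 16, 14, 96)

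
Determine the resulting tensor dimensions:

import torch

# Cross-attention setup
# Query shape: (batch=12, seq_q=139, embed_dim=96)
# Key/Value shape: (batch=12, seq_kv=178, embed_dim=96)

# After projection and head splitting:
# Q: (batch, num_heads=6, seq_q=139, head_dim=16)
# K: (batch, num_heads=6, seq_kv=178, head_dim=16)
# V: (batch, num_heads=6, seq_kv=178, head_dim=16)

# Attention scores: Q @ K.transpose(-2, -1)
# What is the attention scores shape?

Input shape: (12, 139, 96)
Output shape: (12, 6, 139, 178)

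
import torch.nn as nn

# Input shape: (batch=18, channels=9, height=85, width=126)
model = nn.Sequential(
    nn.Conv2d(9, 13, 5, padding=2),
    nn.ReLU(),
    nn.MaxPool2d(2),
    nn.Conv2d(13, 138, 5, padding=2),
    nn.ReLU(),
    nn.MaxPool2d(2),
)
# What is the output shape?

Input shape: (18, 9, 85, 126)
  -> after first Conv2d: (18, 13, 85, 126)
  -> after first MaxPool2d: (18, 13, 42, 63)
  -> after second Conv2d: (18, 138, 42, 63)
Output shape: (18, 138, 21, 31)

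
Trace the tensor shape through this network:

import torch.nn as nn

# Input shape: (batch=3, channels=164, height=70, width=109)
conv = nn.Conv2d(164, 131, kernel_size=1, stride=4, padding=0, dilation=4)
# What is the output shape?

Input shape: (3, 164, 70, 109)
Output shape: (3, 131, 18, 28)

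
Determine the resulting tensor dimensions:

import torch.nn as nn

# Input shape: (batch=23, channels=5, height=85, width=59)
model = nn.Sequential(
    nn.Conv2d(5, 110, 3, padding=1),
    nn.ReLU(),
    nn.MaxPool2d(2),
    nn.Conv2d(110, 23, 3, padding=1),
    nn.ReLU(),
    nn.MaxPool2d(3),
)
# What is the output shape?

Input shape: (23, 5, 85, 59)
  -> after first Conv2d: (23, 110, 85, 59)
  -> after first MaxPool2d: (23, 110, 42, 29)
  -> after second Conv2d: (23, 23, 42, 29)
Output shape: (23, 23, 14, 9)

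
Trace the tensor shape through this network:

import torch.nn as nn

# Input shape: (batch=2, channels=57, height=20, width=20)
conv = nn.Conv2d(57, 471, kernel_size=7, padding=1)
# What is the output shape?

Input shape: (2, 57, 20, 20)
Output shape: (2, 471, 16, 16)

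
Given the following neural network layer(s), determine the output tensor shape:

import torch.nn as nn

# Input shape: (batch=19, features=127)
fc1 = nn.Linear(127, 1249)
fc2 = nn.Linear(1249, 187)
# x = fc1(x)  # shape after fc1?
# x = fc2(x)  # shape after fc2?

Input shape: (19, 127)
  -> after fc1: (19, 1249)
Output shape: (19, 187)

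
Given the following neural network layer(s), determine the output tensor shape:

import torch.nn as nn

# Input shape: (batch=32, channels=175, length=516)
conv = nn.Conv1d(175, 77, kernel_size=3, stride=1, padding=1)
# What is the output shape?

Input shape: (32, 175, 516)
Output shape: (32, 77, 516)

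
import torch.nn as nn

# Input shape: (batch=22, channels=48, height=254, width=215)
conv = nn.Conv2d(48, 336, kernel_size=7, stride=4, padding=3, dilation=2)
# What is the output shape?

Input shape: (22, 48, 254, 215)
Output shape: (22, 336, 62, 53)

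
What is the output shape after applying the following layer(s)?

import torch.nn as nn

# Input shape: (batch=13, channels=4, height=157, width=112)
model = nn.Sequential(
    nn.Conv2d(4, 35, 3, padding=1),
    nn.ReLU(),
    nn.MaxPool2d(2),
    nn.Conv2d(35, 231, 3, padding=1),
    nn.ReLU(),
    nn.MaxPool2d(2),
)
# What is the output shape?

Input shape: (13, 4, 157, 112)
  -> after first Conv2d: (13, 35, 157, 112)
  -> after first MaxPool2d: (13, 35, 78, 56)
  -> after second Conv2d: (13, 231, 78, 56)
Output shape: (13, 231, 39, 28)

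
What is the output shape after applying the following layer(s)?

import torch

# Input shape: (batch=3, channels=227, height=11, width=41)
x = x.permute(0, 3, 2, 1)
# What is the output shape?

Input shape: (3, 227, 11, 41)
Output shape: (3, 41, 11, 227)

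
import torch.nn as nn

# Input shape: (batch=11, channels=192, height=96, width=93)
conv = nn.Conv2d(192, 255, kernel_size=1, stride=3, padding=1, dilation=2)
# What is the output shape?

Input shape: (11, 192, 96, 93)
Output shape: (11, 255, 33, 32)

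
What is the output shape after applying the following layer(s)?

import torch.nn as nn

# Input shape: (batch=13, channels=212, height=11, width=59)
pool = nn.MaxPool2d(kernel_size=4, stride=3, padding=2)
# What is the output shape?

Input shape: (13, 212, 11, 59)
Output shape: (13, 212, 4, 20)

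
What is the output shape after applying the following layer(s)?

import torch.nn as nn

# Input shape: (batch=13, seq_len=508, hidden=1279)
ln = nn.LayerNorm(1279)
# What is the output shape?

Input shape: (13, 508, 1279)
Output shape: (13, 508, 1279)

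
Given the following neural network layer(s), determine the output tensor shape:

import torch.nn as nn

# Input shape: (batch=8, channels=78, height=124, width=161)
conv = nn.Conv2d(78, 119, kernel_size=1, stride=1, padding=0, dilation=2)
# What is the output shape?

Input shape: (8, 78, 124, 161)
Output shape: (8, 119, 124, 161)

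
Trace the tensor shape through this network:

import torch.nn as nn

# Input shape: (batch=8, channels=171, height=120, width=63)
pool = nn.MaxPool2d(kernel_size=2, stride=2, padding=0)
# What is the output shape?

Input shape: (8, 171, 120, 63)
Output shape: (8, 171, 60, 31)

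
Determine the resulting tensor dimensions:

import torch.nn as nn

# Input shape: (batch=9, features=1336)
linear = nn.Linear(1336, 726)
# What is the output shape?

Input shape: (9, 1336)
Output shape: (9, 726)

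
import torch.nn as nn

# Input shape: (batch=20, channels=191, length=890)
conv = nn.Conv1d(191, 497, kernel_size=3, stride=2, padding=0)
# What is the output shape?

Input shape: (20, 191, 890)
Output shape: (20, 497, 444)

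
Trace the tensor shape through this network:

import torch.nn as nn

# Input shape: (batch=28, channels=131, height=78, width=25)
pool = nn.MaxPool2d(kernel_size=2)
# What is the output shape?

Input shape: (28, 131, 78, 25)
Output shape: (28, 131, 39, 12)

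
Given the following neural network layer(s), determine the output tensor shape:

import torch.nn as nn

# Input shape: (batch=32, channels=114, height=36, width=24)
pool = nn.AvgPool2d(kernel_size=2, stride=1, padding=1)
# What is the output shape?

Input shape: (32, 114, 36, 24)
Output shape: (32, 114, 37, 25)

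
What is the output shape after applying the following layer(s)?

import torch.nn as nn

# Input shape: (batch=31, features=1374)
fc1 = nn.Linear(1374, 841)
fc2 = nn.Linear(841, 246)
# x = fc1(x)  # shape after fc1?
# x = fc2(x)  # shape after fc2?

Input shape: (31, 1374)
  -> after fc1: (31, 841)
Output shape: (31, 246)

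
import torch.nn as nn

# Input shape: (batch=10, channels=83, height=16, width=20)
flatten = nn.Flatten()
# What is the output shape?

Input shape: (10, 83, 16, 20)
Output shape: (10, 26560)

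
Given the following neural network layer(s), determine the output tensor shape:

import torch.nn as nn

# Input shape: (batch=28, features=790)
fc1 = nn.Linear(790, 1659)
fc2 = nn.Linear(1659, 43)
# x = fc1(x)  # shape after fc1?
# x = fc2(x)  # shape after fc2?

Input shape: (28, 790)
  -> after fc1: (28, 1659)
Output shape: (28, 43)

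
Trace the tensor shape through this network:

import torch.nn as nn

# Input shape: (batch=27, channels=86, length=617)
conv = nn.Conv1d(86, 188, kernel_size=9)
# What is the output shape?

Input shape: (27, 86, 617)
Output shape: (27, 188, 609)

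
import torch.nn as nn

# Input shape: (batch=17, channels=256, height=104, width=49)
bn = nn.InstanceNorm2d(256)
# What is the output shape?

Input shape: (17, 256, 104, 49)
Output shape: (17, 256, 104, 49)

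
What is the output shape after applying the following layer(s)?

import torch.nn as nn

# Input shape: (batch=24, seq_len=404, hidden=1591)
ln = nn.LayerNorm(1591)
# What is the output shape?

Input shape: (24, 404, 1591)
Output shape: (24, 404, 1591)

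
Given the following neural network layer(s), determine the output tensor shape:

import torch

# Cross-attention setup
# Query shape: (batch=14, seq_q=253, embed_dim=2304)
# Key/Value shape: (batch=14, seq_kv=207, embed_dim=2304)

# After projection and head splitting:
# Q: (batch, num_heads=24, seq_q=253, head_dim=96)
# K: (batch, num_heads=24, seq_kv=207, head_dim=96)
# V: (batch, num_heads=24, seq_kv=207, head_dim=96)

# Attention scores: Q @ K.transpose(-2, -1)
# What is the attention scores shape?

Input shape: (14, 253, 2304)
Output shape: (14, 24, 253, 207)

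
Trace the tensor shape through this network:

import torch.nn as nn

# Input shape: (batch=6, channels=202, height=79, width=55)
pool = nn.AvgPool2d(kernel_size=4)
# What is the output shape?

Input shape: (6, 202, 79, 55)
Output shape: (6, 202, 19, 13)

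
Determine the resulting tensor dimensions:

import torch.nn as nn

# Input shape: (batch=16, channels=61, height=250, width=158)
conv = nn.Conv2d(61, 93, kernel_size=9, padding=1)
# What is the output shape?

Input shape: (16, 61, 250, 158)
Output shape: (16, 93, 244, 152)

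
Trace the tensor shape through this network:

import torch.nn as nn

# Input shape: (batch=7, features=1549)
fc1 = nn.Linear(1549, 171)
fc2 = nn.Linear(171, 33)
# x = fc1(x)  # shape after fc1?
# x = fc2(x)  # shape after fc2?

Input shape: (7, 1549)
  -> after fc1: (7, 171)
Output shape: (7, 33)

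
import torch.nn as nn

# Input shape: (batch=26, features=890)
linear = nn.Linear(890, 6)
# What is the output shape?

Input shape: (26, 890)
Output shape: (26, 6)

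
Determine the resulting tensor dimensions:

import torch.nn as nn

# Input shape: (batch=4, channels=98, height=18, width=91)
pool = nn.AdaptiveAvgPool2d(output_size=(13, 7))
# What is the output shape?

Input shape: (4, 98, 18, 91)
Output shape: (4, 98, 13, 7)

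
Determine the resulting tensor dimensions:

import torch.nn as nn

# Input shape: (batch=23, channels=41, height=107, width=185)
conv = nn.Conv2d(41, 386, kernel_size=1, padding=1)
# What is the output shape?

Input shape: (23, 41, 107, 185)
Output shape: (23, 386, 109, 187)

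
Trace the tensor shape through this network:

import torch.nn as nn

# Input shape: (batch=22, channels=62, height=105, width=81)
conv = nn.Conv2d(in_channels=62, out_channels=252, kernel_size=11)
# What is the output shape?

Input shape: (22, 62, 105, 81)
Output shape: (22, 252, 95, 71)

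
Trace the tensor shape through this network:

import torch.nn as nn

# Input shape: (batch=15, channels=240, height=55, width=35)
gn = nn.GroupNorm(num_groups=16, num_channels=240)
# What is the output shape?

Input shape: (15, 240, 55, 35)
Output shape: (15, 240, 55, 35)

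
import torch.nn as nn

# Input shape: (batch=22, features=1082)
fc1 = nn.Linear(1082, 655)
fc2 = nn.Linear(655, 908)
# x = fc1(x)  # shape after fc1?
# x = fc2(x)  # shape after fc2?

Input shape: (22, 1082)
  -> after fc1: (22, 655)
Output shape: (22, 908)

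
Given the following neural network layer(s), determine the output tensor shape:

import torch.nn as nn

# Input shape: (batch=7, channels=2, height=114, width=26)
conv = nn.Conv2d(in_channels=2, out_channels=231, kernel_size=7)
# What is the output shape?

Input shape: (7, 2, 114, 26)
Output shape: (7, 231, 108, 20)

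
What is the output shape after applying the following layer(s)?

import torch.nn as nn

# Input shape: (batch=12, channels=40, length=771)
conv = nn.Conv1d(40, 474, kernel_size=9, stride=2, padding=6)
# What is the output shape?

Input shape: (12, 40, 771)
Output shape: (12, 474, 388)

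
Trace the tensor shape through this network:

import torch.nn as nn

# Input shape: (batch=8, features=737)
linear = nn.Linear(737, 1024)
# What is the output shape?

Input shape: (8, 737)
Output shape: (8, 1024)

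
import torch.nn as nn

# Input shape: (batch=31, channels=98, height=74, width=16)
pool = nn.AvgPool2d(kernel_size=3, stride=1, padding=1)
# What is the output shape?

Input shape: (31, 98, 74, 16)
Output shape: (31, 98, 74, 16)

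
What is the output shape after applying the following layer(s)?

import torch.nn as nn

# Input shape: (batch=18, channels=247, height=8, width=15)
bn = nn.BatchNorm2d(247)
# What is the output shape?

Input shape: (18, 247, 8, 15)
Output shape: (18, 247, 8, 15)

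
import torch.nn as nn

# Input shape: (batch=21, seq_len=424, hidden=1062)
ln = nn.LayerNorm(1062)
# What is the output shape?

Input shape: (21, 424, 1062)
Output shape: (21, 424, 1062)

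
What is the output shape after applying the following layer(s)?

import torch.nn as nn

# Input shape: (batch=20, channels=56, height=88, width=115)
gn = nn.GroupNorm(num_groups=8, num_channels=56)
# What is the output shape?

Input shape: (20, 56, 88, 115)
Output shape: (20, 56, 88, 115)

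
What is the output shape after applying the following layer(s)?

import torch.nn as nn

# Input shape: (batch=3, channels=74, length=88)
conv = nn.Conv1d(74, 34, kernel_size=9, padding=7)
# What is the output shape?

Input shape: (3, 74, 88)
Output shape: (3, 34, 94)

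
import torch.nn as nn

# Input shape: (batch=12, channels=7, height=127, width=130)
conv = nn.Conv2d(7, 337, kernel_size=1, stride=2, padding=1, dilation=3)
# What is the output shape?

Input shape: (12, 7, 127, 130)
Output shape: (12, 337, 65, 66)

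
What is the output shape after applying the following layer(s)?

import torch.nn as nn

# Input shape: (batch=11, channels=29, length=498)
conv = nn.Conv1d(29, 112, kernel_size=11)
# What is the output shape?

Input shape: (11, 29, 498)
Output shape: (11, 112, 488)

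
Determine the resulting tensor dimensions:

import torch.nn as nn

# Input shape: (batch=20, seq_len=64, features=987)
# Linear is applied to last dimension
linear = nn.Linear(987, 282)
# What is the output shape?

Input shape: (20, 64, 987)
Output shape: (20, 64, 282)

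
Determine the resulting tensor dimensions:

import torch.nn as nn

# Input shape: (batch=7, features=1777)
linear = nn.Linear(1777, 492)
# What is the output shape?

Input shape: (7, 1777)
Output shape: (7, 492)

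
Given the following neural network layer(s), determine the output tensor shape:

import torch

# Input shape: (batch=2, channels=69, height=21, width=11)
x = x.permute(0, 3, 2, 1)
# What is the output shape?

Input shape: (2, 69, 21, 11)
Output shape: (2, 11, 21, 69)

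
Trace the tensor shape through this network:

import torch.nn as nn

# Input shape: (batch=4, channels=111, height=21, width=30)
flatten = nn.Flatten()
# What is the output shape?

Input shape: (4, 111, 21, 30)
Output shape: (4, 69930)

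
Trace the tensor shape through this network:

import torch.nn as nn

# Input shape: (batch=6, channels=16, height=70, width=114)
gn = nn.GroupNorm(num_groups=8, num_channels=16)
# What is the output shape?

Input shape: (6, 16, 70, 114)
Output shape: (6, 16, 70, 114)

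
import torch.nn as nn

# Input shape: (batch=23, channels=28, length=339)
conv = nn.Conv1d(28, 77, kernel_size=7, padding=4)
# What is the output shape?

Input shape: (23, 28, 339)
Output shape: (23, 77, 341)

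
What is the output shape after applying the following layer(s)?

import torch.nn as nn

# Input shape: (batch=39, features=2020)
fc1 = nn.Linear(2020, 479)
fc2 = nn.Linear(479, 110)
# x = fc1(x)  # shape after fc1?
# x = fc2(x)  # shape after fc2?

Input shape: (39, 2020)
  -> after fc1: (39, 479)
Output shape: (39, 110)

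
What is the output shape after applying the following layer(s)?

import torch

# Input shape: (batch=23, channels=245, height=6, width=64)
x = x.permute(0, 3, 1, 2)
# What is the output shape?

Input shape: (23, 245, 6, 64)
Output shape: (23, 64, 245, 6)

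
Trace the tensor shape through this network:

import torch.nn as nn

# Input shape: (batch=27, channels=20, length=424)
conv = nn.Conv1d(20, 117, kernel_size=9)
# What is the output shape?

Input shape: (27, 20, 424)
Output shape: (27, 117, 416)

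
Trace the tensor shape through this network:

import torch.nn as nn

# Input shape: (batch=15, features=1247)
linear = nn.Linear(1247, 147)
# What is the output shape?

Input shape: (15, 1247)
Output shape: (15, 147)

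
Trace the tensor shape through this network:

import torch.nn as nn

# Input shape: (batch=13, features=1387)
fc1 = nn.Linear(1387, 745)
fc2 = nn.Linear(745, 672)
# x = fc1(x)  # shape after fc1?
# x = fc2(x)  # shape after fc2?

Input shape: (13, 1387)
  -> after fc1: (13, 745)
Output shape: (13, 672)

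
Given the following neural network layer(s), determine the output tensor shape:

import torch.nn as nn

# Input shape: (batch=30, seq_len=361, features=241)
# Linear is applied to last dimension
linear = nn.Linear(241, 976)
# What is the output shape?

Input shape: (30, 361, 241)
Output shape: (30, 361, 976)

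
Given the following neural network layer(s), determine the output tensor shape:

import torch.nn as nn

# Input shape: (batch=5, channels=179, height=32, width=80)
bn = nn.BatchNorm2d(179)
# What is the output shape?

Input shape: (5, 179, 32, 80)
Output shape: (5, 179, 32, 80)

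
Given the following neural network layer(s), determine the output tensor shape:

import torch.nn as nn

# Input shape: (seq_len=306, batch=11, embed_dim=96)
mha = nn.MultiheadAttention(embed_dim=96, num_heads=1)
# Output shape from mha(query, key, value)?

Input shape: (306, 11, 96)
Output shape: (306, 11, 96)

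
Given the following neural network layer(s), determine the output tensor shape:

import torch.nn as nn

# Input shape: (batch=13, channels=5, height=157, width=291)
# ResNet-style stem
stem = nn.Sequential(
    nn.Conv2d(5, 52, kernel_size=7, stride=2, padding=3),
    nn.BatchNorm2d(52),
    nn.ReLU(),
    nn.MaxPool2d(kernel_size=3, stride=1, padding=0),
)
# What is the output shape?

Input shape: (13, 5, 157, 291)
  -> after Conv2d 7x7 stride=2: (13, 52, 79, 146)
Output shape: (13, 52, 77, 144)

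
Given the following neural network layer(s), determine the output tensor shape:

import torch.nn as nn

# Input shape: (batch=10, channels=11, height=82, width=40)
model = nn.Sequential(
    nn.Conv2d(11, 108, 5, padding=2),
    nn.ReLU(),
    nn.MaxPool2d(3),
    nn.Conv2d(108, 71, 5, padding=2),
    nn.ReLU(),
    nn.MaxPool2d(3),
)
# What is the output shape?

Input shape: (10, 11, 82, 40)
  -> after first Conv2d: (10, 108, 82, 40)
  -> after first MaxPool2d: (10, 108, 27, 13)
  -> after second Conv2d: (10, 71, 27, 13)
Output shape: (10, 71, 9, 4)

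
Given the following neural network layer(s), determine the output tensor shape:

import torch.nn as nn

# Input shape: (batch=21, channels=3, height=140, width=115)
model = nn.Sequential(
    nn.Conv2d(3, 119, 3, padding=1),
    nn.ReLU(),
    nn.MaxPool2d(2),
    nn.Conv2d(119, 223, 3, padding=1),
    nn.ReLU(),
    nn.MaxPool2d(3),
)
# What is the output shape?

Input shape: (21, 3, 140, 115)
  -> after first Conv2d: (21, 119, 140, 115)
  -> after first MaxPool2d: (21, 119, 70, 57)
  -> after second Conv2d: (21, 223, 70, 57)
Output shape: (21, 223, 23, 19)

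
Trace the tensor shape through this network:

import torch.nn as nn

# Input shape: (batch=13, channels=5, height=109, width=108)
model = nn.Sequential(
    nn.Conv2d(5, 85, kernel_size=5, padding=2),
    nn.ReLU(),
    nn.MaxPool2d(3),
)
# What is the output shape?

Input shape: (13, 5, 109, 108)
  -> after Conv2d: (13, 85, 109, 108)
  -> after ReLU: (13, 85, 109, 108)
Output shape: (13, 85, 36, 36)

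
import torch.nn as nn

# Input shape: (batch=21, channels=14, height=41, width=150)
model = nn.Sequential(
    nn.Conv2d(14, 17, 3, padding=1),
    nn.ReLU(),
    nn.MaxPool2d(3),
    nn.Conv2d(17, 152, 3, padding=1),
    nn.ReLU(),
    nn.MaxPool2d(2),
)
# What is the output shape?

Input shape: (21, 14, 41, 150)
  -> after first Conv2d: (21, 17, 41, 150)
  -> after first MaxPool2d: (21, 17, 13, 50)
  -> after second Conv2d: (21, 152, 13, 50)
Output shape: (21, 152, 6, 25)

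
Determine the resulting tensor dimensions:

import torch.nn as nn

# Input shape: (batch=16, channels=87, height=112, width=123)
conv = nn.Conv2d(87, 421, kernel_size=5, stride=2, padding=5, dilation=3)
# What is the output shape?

Input shape: (16, 87, 112, 123)
Output shape: (16, 421, 55, 61)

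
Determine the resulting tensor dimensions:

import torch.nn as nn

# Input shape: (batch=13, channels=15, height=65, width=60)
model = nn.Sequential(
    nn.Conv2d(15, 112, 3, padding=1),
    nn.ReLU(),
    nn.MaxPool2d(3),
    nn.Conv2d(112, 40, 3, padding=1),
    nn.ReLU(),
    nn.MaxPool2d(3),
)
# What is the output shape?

Input shape: (13, 15, 65, 60)
  -> after first Conv2d: (13, 112, 65, 60)
  -> after first MaxPool2d: (13, 112, 21, 20)
  -> after second Conv2d: (13, 40, 21, 20)
Output shape: (13, 40, 7, 6)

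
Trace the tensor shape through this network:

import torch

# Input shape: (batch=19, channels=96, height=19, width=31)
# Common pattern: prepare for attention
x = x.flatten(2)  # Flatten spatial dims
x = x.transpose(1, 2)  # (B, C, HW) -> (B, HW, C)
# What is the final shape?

Input shape: (19, 96, 19, 31)
  -> after flatten(2): (19, 96, 589)
Output shape: (19, 589, 96)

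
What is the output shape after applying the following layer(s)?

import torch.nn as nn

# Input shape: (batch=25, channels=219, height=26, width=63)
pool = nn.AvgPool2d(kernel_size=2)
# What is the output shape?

Input shape: (25, 219, 26, 63)
Output shape: (25, 219, 13, 31)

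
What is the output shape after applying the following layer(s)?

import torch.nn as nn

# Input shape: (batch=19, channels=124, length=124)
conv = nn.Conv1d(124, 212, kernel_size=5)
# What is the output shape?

Input shape: (19, 124, 124)
Output shape: (19, 212, 120)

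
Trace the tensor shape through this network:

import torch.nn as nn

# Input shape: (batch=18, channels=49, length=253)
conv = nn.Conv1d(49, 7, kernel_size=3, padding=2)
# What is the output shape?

Input shape: (18, 49, 253)
Output shape: (18, 7, 255)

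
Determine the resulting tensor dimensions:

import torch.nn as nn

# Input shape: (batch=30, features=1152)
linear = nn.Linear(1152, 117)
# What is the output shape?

Input shape: (30, 1152)
Output shape: (30, 117)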